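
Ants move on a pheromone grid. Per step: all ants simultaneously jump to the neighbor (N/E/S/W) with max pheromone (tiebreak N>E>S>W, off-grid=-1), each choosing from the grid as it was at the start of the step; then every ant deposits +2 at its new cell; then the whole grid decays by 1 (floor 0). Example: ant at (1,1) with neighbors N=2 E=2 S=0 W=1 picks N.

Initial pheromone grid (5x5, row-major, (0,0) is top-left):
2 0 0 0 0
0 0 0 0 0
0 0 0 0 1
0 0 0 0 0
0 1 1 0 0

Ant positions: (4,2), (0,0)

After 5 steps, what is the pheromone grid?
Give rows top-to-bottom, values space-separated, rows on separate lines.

After step 1: ants at (4,1),(0,1)
  1 1 0 0 0
  0 0 0 0 0
  0 0 0 0 0
  0 0 0 0 0
  0 2 0 0 0
After step 2: ants at (3,1),(0,0)
  2 0 0 0 0
  0 0 0 0 0
  0 0 0 0 0
  0 1 0 0 0
  0 1 0 0 0
After step 3: ants at (4,1),(0,1)
  1 1 0 0 0
  0 0 0 0 0
  0 0 0 0 0
  0 0 0 0 0
  0 2 0 0 0
After step 4: ants at (3,1),(0,0)
  2 0 0 0 0
  0 0 0 0 0
  0 0 0 0 0
  0 1 0 0 0
  0 1 0 0 0
After step 5: ants at (4,1),(0,1)
  1 1 0 0 0
  0 0 0 0 0
  0 0 0 0 0
  0 0 0 0 0
  0 2 0 0 0

1 1 0 0 0
0 0 0 0 0
0 0 0 0 0
0 0 0 0 0
0 2 0 0 0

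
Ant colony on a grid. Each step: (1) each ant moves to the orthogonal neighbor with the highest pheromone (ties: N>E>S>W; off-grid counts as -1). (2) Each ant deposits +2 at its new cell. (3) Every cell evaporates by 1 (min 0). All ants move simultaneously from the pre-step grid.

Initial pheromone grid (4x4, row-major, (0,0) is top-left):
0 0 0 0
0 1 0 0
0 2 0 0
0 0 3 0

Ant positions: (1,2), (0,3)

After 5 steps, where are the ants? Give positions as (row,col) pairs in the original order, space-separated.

Step 1: ant0:(1,2)->W->(1,1) | ant1:(0,3)->S->(1,3)
  grid max=2 at (1,1)
Step 2: ant0:(1,1)->S->(2,1) | ant1:(1,3)->N->(0,3)
  grid max=2 at (2,1)
Step 3: ant0:(2,1)->N->(1,1) | ant1:(0,3)->S->(1,3)
  grid max=2 at (1,1)
Step 4: ant0:(1,1)->S->(2,1) | ant1:(1,3)->N->(0,3)
  grid max=2 at (2,1)
Step 5: ant0:(2,1)->N->(1,1) | ant1:(0,3)->S->(1,3)
  grid max=2 at (1,1)

(1,1) (1,3)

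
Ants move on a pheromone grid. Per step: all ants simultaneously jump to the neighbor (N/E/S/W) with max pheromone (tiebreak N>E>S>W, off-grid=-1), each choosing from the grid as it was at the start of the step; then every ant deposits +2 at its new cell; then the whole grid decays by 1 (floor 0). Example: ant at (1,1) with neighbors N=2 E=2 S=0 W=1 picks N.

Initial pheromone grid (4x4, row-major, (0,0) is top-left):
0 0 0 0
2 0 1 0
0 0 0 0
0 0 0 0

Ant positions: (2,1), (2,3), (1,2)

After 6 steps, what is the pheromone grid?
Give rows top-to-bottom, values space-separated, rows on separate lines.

After step 1: ants at (1,1),(1,3),(0,2)
  0 0 1 0
  1 1 0 1
  0 0 0 0
  0 0 0 0
After step 2: ants at (1,0),(0,3),(0,3)
  0 0 0 3
  2 0 0 0
  0 0 0 0
  0 0 0 0
After step 3: ants at (0,0),(1,3),(1,3)
  1 0 0 2
  1 0 0 3
  0 0 0 0
  0 0 0 0
After step 4: ants at (1,0),(0,3),(0,3)
  0 0 0 5
  2 0 0 2
  0 0 0 0
  0 0 0 0
After step 5: ants at (0,0),(1,3),(1,3)
  1 0 0 4
  1 0 0 5
  0 0 0 0
  0 0 0 0
After step 6: ants at (1,0),(0,3),(0,3)
  0 0 0 7
  2 0 0 4
  0 0 0 0
  0 0 0 0

0 0 0 7
2 0 0 4
0 0 0 0
0 0 0 0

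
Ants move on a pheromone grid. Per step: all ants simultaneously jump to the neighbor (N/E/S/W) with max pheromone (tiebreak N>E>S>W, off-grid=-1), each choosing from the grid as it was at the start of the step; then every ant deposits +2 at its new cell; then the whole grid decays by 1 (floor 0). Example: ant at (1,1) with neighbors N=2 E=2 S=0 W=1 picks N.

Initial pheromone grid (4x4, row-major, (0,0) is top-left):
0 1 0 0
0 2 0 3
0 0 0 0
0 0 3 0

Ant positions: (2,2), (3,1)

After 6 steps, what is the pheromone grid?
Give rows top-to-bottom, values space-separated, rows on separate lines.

After step 1: ants at (3,2),(3,2)
  0 0 0 0
  0 1 0 2
  0 0 0 0
  0 0 6 0
After step 2: ants at (2,2),(2,2)
  0 0 0 0
  0 0 0 1
  0 0 3 0
  0 0 5 0
After step 3: ants at (3,2),(3,2)
  0 0 0 0
  0 0 0 0
  0 0 2 0
  0 0 8 0
After step 4: ants at (2,2),(2,2)
  0 0 0 0
  0 0 0 0
  0 0 5 0
  0 0 7 0
After step 5: ants at (3,2),(3,2)
  0 0 0 0
  0 0 0 0
  0 0 4 0
  0 0 10 0
After step 6: ants at (2,2),(2,2)
  0 0 0 0
  0 0 0 0
  0 0 7 0
  0 0 9 0

0 0 0 0
0 0 0 0
0 0 7 0
0 0 9 0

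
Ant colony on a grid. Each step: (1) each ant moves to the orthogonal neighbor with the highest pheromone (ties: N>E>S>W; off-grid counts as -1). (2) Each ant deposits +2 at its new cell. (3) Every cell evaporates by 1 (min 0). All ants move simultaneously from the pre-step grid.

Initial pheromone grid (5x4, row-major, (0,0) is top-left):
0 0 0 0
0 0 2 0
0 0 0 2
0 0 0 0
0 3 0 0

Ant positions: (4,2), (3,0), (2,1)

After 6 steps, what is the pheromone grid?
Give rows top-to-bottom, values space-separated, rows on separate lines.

After step 1: ants at (4,1),(2,0),(1,1)
  0 0 0 0
  0 1 1 0
  1 0 0 1
  0 0 0 0
  0 4 0 0
After step 2: ants at (3,1),(1,0),(1,2)
  0 0 0 0
  1 0 2 0
  0 0 0 0
  0 1 0 0
  0 3 0 0
After step 3: ants at (4,1),(0,0),(0,2)
  1 0 1 0
  0 0 1 0
  0 0 0 0
  0 0 0 0
  0 4 0 0
After step 4: ants at (3,1),(0,1),(1,2)
  0 1 0 0
  0 0 2 0
  0 0 0 0
  0 1 0 0
  0 3 0 0
After step 5: ants at (4,1),(0,2),(0,2)
  0 0 3 0
  0 0 1 0
  0 0 0 0
  0 0 0 0
  0 4 0 0
After step 6: ants at (3,1),(1,2),(1,2)
  0 0 2 0
  0 0 4 0
  0 0 0 0
  0 1 0 0
  0 3 0 0

0 0 2 0
0 0 4 0
0 0 0 0
0 1 0 0
0 3 0 0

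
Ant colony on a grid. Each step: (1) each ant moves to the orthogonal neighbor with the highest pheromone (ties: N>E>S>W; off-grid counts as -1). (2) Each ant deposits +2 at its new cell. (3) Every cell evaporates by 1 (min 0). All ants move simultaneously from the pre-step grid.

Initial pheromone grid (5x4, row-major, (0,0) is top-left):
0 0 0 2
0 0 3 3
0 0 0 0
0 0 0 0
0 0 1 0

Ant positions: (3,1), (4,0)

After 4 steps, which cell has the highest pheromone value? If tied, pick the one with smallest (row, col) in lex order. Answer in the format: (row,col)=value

Answer: (0,0)=1

Derivation:
Step 1: ant0:(3,1)->N->(2,1) | ant1:(4,0)->N->(3,0)
  grid max=2 at (1,2)
Step 2: ant0:(2,1)->N->(1,1) | ant1:(3,0)->N->(2,0)
  grid max=1 at (1,1)
Step 3: ant0:(1,1)->E->(1,2) | ant1:(2,0)->N->(1,0)
  grid max=2 at (1,2)
Step 4: ant0:(1,2)->N->(0,2) | ant1:(1,0)->N->(0,0)
  grid max=1 at (0,0)
Final grid:
  1 0 1 0
  0 0 1 0
  0 0 0 0
  0 0 0 0
  0 0 0 0
Max pheromone 1 at (0,0)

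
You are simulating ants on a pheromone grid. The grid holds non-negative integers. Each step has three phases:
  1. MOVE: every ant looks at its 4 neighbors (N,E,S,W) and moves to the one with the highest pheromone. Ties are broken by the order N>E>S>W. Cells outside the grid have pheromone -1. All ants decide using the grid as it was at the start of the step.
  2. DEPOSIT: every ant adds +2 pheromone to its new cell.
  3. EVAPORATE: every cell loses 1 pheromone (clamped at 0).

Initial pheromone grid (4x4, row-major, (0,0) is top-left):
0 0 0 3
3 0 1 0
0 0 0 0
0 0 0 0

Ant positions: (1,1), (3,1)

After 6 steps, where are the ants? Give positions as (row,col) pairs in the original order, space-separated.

Step 1: ant0:(1,1)->W->(1,0) | ant1:(3,1)->N->(2,1)
  grid max=4 at (1,0)
Step 2: ant0:(1,0)->N->(0,0) | ant1:(2,1)->N->(1,1)
  grid max=3 at (1,0)
Step 3: ant0:(0,0)->S->(1,0) | ant1:(1,1)->W->(1,0)
  grid max=6 at (1,0)
Step 4: ant0:(1,0)->N->(0,0) | ant1:(1,0)->N->(0,0)
  grid max=5 at (1,0)
Step 5: ant0:(0,0)->S->(1,0) | ant1:(0,0)->S->(1,0)
  grid max=8 at (1,0)
Step 6: ant0:(1,0)->N->(0,0) | ant1:(1,0)->N->(0,0)
  grid max=7 at (1,0)

(0,0) (0,0)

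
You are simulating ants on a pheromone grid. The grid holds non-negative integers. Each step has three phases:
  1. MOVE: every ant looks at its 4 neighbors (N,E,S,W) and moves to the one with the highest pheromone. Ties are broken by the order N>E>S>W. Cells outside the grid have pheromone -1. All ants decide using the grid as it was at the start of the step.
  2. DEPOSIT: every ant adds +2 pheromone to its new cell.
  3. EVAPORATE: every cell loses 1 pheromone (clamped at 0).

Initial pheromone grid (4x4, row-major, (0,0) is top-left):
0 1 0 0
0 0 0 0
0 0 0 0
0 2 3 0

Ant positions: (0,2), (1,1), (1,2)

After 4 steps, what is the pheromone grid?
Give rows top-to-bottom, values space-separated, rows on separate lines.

After step 1: ants at (0,1),(0,1),(0,2)
  0 4 1 0
  0 0 0 0
  0 0 0 0
  0 1 2 0
After step 2: ants at (0,2),(0,2),(0,1)
  0 5 4 0
  0 0 0 0
  0 0 0 0
  0 0 1 0
After step 3: ants at (0,1),(0,1),(0,2)
  0 8 5 0
  0 0 0 0
  0 0 0 0
  0 0 0 0
After step 4: ants at (0,2),(0,2),(0,1)
  0 9 8 0
  0 0 0 0
  0 0 0 0
  0 0 0 0

0 9 8 0
0 0 0 0
0 0 0 0
0 0 0 0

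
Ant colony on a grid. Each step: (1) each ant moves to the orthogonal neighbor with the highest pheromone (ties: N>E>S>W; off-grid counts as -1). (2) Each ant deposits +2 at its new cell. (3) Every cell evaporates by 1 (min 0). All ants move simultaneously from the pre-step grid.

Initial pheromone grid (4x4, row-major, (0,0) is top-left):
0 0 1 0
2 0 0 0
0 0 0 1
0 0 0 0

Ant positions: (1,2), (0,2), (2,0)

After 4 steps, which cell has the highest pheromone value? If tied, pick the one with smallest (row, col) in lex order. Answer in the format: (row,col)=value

Step 1: ant0:(1,2)->N->(0,2) | ant1:(0,2)->E->(0,3) | ant2:(2,0)->N->(1,0)
  grid max=3 at (1,0)
Step 2: ant0:(0,2)->E->(0,3) | ant1:(0,3)->W->(0,2) | ant2:(1,0)->N->(0,0)
  grid max=3 at (0,2)
Step 3: ant0:(0,3)->W->(0,2) | ant1:(0,2)->E->(0,3) | ant2:(0,0)->S->(1,0)
  grid max=4 at (0,2)
Step 4: ant0:(0,2)->E->(0,3) | ant1:(0,3)->W->(0,2) | ant2:(1,0)->N->(0,0)
  grid max=5 at (0,2)
Final grid:
  1 0 5 4
  2 0 0 0
  0 0 0 0
  0 0 0 0
Max pheromone 5 at (0,2)

Answer: (0,2)=5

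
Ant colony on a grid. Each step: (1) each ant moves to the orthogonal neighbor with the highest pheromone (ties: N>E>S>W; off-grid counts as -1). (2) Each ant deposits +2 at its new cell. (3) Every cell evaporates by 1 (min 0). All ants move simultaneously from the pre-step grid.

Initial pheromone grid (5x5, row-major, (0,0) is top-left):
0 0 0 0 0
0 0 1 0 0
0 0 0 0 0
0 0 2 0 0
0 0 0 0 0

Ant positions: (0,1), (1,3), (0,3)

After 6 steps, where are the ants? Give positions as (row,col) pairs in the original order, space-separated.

Step 1: ant0:(0,1)->E->(0,2) | ant1:(1,3)->W->(1,2) | ant2:(0,3)->E->(0,4)
  grid max=2 at (1,2)
Step 2: ant0:(0,2)->S->(1,2) | ant1:(1,2)->N->(0,2) | ant2:(0,4)->S->(1,4)
  grid max=3 at (1,2)
Step 3: ant0:(1,2)->N->(0,2) | ant1:(0,2)->S->(1,2) | ant2:(1,4)->N->(0,4)
  grid max=4 at (1,2)
Step 4: ant0:(0,2)->S->(1,2) | ant1:(1,2)->N->(0,2) | ant2:(0,4)->S->(1,4)
  grid max=5 at (1,2)
Step 5: ant0:(1,2)->N->(0,2) | ant1:(0,2)->S->(1,2) | ant2:(1,4)->N->(0,4)
  grid max=6 at (1,2)
Step 6: ant0:(0,2)->S->(1,2) | ant1:(1,2)->N->(0,2) | ant2:(0,4)->S->(1,4)
  grid max=7 at (1,2)

(1,2) (0,2) (1,4)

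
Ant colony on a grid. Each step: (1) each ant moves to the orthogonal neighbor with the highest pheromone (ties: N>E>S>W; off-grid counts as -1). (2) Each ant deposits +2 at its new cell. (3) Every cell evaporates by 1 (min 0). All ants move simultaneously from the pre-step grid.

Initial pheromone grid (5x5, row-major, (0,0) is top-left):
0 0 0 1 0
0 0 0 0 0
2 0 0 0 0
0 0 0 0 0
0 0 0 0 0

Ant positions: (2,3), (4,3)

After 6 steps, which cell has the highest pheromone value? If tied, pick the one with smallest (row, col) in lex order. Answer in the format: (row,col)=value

Answer: (1,4)=3

Derivation:
Step 1: ant0:(2,3)->N->(1,3) | ant1:(4,3)->N->(3,3)
  grid max=1 at (1,3)
Step 2: ant0:(1,3)->N->(0,3) | ant1:(3,3)->N->(2,3)
  grid max=1 at (0,3)
Step 3: ant0:(0,3)->E->(0,4) | ant1:(2,3)->N->(1,3)
  grid max=1 at (0,4)
Step 4: ant0:(0,4)->S->(1,4) | ant1:(1,3)->N->(0,3)
  grid max=1 at (0,3)
Step 5: ant0:(1,4)->N->(0,4) | ant1:(0,3)->E->(0,4)
  grid max=3 at (0,4)
Step 6: ant0:(0,4)->S->(1,4) | ant1:(0,4)->S->(1,4)
  grid max=3 at (1,4)
Final grid:
  0 0 0 0 2
  0 0 0 0 3
  0 0 0 0 0
  0 0 0 0 0
  0 0 0 0 0
Max pheromone 3 at (1,4)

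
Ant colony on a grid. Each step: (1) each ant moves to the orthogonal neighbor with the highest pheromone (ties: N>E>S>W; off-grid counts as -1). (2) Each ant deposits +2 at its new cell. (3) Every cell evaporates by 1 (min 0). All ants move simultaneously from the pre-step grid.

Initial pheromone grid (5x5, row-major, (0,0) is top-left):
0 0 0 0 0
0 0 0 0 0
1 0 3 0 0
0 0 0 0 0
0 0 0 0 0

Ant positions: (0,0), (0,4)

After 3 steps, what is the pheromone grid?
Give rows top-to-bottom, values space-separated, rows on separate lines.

After step 1: ants at (0,1),(1,4)
  0 1 0 0 0
  0 0 0 0 1
  0 0 2 0 0
  0 0 0 0 0
  0 0 0 0 0
After step 2: ants at (0,2),(0,4)
  0 0 1 0 1
  0 0 0 0 0
  0 0 1 0 0
  0 0 0 0 0
  0 0 0 0 0
After step 3: ants at (0,3),(1,4)
  0 0 0 1 0
  0 0 0 0 1
  0 0 0 0 0
  0 0 0 0 0
  0 0 0 0 0

0 0 0 1 0
0 0 0 0 1
0 0 0 0 0
0 0 0 0 0
0 0 0 0 0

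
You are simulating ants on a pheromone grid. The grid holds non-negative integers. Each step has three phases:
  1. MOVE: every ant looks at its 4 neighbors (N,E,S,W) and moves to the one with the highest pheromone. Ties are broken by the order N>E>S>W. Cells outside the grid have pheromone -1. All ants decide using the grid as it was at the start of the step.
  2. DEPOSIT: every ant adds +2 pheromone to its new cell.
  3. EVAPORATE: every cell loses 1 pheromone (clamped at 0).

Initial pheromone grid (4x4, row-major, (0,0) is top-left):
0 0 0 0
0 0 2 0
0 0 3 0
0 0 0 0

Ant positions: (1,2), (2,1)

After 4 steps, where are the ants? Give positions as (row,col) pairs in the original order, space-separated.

Step 1: ant0:(1,2)->S->(2,2) | ant1:(2,1)->E->(2,2)
  grid max=6 at (2,2)
Step 2: ant0:(2,2)->N->(1,2) | ant1:(2,2)->N->(1,2)
  grid max=5 at (2,2)
Step 3: ant0:(1,2)->S->(2,2) | ant1:(1,2)->S->(2,2)
  grid max=8 at (2,2)
Step 4: ant0:(2,2)->N->(1,2) | ant1:(2,2)->N->(1,2)
  grid max=7 at (2,2)

(1,2) (1,2)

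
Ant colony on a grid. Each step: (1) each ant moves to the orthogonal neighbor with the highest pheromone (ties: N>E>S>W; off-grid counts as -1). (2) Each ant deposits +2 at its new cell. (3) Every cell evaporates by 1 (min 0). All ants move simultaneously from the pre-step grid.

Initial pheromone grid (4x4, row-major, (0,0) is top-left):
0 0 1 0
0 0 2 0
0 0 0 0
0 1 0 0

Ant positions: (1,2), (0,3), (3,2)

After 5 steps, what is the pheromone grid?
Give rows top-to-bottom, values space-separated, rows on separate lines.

After step 1: ants at (0,2),(0,2),(3,1)
  0 0 4 0
  0 0 1 0
  0 0 0 0
  0 2 0 0
After step 2: ants at (1,2),(1,2),(2,1)
  0 0 3 0
  0 0 4 0
  0 1 0 0
  0 1 0 0
After step 3: ants at (0,2),(0,2),(3,1)
  0 0 6 0
  0 0 3 0
  0 0 0 0
  0 2 0 0
After step 4: ants at (1,2),(1,2),(2,1)
  0 0 5 0
  0 0 6 0
  0 1 0 0
  0 1 0 0
After step 5: ants at (0,2),(0,2),(3,1)
  0 0 8 0
  0 0 5 0
  0 0 0 0
  0 2 0 0

0 0 8 0
0 0 5 0
0 0 0 0
0 2 0 0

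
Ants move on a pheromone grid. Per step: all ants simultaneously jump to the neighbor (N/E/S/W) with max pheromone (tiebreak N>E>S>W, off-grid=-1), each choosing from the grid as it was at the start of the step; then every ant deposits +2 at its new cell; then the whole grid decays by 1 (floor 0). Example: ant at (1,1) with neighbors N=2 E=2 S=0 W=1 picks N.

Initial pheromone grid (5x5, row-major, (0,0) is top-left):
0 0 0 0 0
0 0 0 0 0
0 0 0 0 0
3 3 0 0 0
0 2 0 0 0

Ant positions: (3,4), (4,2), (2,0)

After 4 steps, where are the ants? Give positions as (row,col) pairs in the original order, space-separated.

Step 1: ant0:(3,4)->N->(2,4) | ant1:(4,2)->W->(4,1) | ant2:(2,0)->S->(3,0)
  grid max=4 at (3,0)
Step 2: ant0:(2,4)->N->(1,4) | ant1:(4,1)->N->(3,1) | ant2:(3,0)->E->(3,1)
  grid max=5 at (3,1)
Step 3: ant0:(1,4)->N->(0,4) | ant1:(3,1)->W->(3,0) | ant2:(3,1)->W->(3,0)
  grid max=6 at (3,0)
Step 4: ant0:(0,4)->S->(1,4) | ant1:(3,0)->E->(3,1) | ant2:(3,0)->E->(3,1)
  grid max=7 at (3,1)

(1,4) (3,1) (3,1)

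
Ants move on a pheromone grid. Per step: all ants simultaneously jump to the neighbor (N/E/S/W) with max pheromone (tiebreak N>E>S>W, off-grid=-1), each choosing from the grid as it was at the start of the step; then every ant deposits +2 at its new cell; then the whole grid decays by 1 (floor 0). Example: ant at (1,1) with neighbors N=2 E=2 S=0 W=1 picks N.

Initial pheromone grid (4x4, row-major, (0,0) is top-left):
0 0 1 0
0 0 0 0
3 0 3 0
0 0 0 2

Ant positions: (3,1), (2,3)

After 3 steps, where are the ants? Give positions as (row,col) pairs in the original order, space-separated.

Step 1: ant0:(3,1)->N->(2,1) | ant1:(2,3)->W->(2,2)
  grid max=4 at (2,2)
Step 2: ant0:(2,1)->E->(2,2) | ant1:(2,2)->W->(2,1)
  grid max=5 at (2,2)
Step 3: ant0:(2,2)->W->(2,1) | ant1:(2,1)->E->(2,2)
  grid max=6 at (2,2)

(2,1) (2,2)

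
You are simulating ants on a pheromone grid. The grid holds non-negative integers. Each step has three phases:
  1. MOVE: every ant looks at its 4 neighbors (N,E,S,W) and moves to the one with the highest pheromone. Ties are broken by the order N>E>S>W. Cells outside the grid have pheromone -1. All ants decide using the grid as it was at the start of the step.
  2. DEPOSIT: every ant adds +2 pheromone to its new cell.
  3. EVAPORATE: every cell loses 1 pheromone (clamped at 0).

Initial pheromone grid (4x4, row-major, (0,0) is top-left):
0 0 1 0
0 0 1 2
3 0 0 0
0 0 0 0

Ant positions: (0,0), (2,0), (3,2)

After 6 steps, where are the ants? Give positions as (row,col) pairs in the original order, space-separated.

Step 1: ant0:(0,0)->E->(0,1) | ant1:(2,0)->N->(1,0) | ant2:(3,2)->N->(2,2)
  grid max=2 at (2,0)
Step 2: ant0:(0,1)->E->(0,2) | ant1:(1,0)->S->(2,0) | ant2:(2,2)->N->(1,2)
  grid max=3 at (2,0)
Step 3: ant0:(0,2)->S->(1,2) | ant1:(2,0)->N->(1,0) | ant2:(1,2)->N->(0,2)
  grid max=2 at (0,2)
Step 4: ant0:(1,2)->N->(0,2) | ant1:(1,0)->S->(2,0) | ant2:(0,2)->S->(1,2)
  grid max=3 at (0,2)
Step 5: ant0:(0,2)->S->(1,2) | ant1:(2,0)->N->(1,0) | ant2:(1,2)->N->(0,2)
  grid max=4 at (0,2)
Step 6: ant0:(1,2)->N->(0,2) | ant1:(1,0)->S->(2,0) | ant2:(0,2)->S->(1,2)
  grid max=5 at (0,2)

(0,2) (2,0) (1,2)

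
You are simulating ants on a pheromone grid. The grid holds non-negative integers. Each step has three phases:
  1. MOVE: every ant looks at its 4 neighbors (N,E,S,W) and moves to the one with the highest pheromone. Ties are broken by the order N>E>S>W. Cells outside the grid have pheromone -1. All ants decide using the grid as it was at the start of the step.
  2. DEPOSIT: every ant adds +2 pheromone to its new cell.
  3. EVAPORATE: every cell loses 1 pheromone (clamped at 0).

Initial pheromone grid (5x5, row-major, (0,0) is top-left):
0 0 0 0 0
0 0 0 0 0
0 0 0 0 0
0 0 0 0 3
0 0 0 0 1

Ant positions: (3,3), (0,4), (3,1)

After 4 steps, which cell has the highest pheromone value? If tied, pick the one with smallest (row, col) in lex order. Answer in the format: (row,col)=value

Answer: (3,4)=3

Derivation:
Step 1: ant0:(3,3)->E->(3,4) | ant1:(0,4)->S->(1,4) | ant2:(3,1)->N->(2,1)
  grid max=4 at (3,4)
Step 2: ant0:(3,4)->N->(2,4) | ant1:(1,4)->N->(0,4) | ant2:(2,1)->N->(1,1)
  grid max=3 at (3,4)
Step 3: ant0:(2,4)->S->(3,4) | ant1:(0,4)->S->(1,4) | ant2:(1,1)->N->(0,1)
  grid max=4 at (3,4)
Step 4: ant0:(3,4)->N->(2,4) | ant1:(1,4)->N->(0,4) | ant2:(0,1)->E->(0,2)
  grid max=3 at (3,4)
Final grid:
  0 0 1 0 1
  0 0 0 0 0
  0 0 0 0 1
  0 0 0 0 3
  0 0 0 0 0
Max pheromone 3 at (3,4)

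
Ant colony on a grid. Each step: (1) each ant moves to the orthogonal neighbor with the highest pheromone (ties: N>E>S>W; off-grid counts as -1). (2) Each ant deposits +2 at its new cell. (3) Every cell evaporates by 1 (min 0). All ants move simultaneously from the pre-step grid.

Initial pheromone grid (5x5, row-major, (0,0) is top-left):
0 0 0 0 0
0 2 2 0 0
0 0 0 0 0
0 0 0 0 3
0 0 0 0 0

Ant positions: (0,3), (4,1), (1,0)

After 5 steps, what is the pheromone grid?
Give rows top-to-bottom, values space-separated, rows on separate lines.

After step 1: ants at (0,4),(3,1),(1,1)
  0 0 0 0 1
  0 3 1 0 0
  0 0 0 0 0
  0 1 0 0 2
  0 0 0 0 0
After step 2: ants at (1,4),(2,1),(1,2)
  0 0 0 0 0
  0 2 2 0 1
  0 1 0 0 0
  0 0 0 0 1
  0 0 0 0 0
After step 3: ants at (0,4),(1,1),(1,1)
  0 0 0 0 1
  0 5 1 0 0
  0 0 0 0 0
  0 0 0 0 0
  0 0 0 0 0
After step 4: ants at (1,4),(1,2),(1,2)
  0 0 0 0 0
  0 4 4 0 1
  0 0 0 0 0
  0 0 0 0 0
  0 0 0 0 0
After step 5: ants at (0,4),(1,1),(1,1)
  0 0 0 0 1
  0 7 3 0 0
  0 0 0 0 0
  0 0 0 0 0
  0 0 0 0 0

0 0 0 0 1
0 7 3 0 0
0 0 0 0 0
0 0 0 0 0
0 0 0 0 0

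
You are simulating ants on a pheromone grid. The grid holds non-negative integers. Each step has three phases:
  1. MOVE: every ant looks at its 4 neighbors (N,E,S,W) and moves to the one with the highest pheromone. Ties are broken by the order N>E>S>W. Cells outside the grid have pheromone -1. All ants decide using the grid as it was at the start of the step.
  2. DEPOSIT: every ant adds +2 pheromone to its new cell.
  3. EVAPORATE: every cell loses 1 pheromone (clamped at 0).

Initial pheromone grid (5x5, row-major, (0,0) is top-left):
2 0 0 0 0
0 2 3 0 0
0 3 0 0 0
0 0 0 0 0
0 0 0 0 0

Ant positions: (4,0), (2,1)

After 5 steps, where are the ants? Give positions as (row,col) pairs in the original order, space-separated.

Step 1: ant0:(4,0)->N->(3,0) | ant1:(2,1)->N->(1,1)
  grid max=3 at (1,1)
Step 2: ant0:(3,0)->N->(2,0) | ant1:(1,1)->E->(1,2)
  grid max=3 at (1,2)
Step 3: ant0:(2,0)->E->(2,1) | ant1:(1,2)->W->(1,1)
  grid max=3 at (1,1)
Step 4: ant0:(2,1)->N->(1,1) | ant1:(1,1)->E->(1,2)
  grid max=4 at (1,1)
Step 5: ant0:(1,1)->E->(1,2) | ant1:(1,2)->W->(1,1)
  grid max=5 at (1,1)

(1,2) (1,1)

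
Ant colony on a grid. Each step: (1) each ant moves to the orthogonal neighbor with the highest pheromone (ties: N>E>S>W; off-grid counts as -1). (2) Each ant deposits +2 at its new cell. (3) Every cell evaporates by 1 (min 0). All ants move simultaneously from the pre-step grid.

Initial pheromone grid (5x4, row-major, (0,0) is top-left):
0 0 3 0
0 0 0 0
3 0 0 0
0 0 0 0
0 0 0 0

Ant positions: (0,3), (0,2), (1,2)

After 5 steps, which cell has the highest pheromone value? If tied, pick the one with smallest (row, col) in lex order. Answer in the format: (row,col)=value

Step 1: ant0:(0,3)->W->(0,2) | ant1:(0,2)->E->(0,3) | ant2:(1,2)->N->(0,2)
  grid max=6 at (0,2)
Step 2: ant0:(0,2)->E->(0,3) | ant1:(0,3)->W->(0,2) | ant2:(0,2)->E->(0,3)
  grid max=7 at (0,2)
Step 3: ant0:(0,3)->W->(0,2) | ant1:(0,2)->E->(0,3) | ant2:(0,3)->W->(0,2)
  grid max=10 at (0,2)
Step 4: ant0:(0,2)->E->(0,3) | ant1:(0,3)->W->(0,2) | ant2:(0,2)->E->(0,3)
  grid max=11 at (0,2)
Step 5: ant0:(0,3)->W->(0,2) | ant1:(0,2)->E->(0,3) | ant2:(0,3)->W->(0,2)
  grid max=14 at (0,2)
Final grid:
  0 0 14 9
  0 0 0 0
  0 0 0 0
  0 0 0 0
  0 0 0 0
Max pheromone 14 at (0,2)

Answer: (0,2)=14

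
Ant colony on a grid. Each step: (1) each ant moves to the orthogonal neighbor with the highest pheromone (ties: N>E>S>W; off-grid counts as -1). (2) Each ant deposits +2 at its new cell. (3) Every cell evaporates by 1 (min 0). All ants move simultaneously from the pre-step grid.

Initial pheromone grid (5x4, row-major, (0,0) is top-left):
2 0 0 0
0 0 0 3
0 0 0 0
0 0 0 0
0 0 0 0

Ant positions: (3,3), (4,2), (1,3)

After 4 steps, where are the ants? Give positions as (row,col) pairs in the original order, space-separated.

Step 1: ant0:(3,3)->N->(2,3) | ant1:(4,2)->N->(3,2) | ant2:(1,3)->N->(0,3)
  grid max=2 at (1,3)
Step 2: ant0:(2,3)->N->(1,3) | ant1:(3,2)->N->(2,2) | ant2:(0,3)->S->(1,3)
  grid max=5 at (1,3)
Step 3: ant0:(1,3)->N->(0,3) | ant1:(2,2)->N->(1,2) | ant2:(1,3)->N->(0,3)
  grid max=4 at (1,3)
Step 4: ant0:(0,3)->S->(1,3) | ant1:(1,2)->E->(1,3) | ant2:(0,3)->S->(1,3)
  grid max=9 at (1,3)

(1,3) (1,3) (1,3)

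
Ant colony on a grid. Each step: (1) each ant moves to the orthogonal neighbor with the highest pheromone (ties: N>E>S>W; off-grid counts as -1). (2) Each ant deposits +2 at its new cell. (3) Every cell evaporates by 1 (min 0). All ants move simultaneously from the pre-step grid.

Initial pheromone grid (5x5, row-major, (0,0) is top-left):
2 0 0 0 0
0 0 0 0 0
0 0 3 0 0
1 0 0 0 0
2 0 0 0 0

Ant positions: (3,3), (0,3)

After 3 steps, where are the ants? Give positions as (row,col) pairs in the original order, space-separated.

Step 1: ant0:(3,3)->N->(2,3) | ant1:(0,3)->E->(0,4)
  grid max=2 at (2,2)
Step 2: ant0:(2,3)->W->(2,2) | ant1:(0,4)->S->(1,4)
  grid max=3 at (2,2)
Step 3: ant0:(2,2)->N->(1,2) | ant1:(1,4)->N->(0,4)
  grid max=2 at (2,2)

(1,2) (0,4)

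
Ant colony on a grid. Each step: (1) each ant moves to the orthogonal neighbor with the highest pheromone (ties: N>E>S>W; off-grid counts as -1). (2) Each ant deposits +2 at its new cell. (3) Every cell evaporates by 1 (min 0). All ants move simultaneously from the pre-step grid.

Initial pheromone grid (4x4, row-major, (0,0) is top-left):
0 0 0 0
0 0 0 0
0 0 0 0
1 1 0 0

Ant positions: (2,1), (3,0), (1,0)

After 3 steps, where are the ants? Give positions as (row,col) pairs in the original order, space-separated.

Step 1: ant0:(2,1)->S->(3,1) | ant1:(3,0)->E->(3,1) | ant2:(1,0)->N->(0,0)
  grid max=4 at (3,1)
Step 2: ant0:(3,1)->N->(2,1) | ant1:(3,1)->N->(2,1) | ant2:(0,0)->E->(0,1)
  grid max=3 at (2,1)
Step 3: ant0:(2,1)->S->(3,1) | ant1:(2,1)->S->(3,1) | ant2:(0,1)->E->(0,2)
  grid max=6 at (3,1)

(3,1) (3,1) (0,2)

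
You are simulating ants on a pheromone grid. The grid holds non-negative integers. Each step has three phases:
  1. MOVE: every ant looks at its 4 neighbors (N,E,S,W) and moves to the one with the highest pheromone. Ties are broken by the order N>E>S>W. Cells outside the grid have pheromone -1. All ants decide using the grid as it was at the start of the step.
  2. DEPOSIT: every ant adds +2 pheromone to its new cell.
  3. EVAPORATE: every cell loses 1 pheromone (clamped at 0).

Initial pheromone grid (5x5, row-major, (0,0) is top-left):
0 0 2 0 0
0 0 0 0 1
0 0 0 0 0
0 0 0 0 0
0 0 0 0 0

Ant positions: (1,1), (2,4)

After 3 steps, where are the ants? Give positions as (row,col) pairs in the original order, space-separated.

Step 1: ant0:(1,1)->N->(0,1) | ant1:(2,4)->N->(1,4)
  grid max=2 at (1,4)
Step 2: ant0:(0,1)->E->(0,2) | ant1:(1,4)->N->(0,4)
  grid max=2 at (0,2)
Step 3: ant0:(0,2)->E->(0,3) | ant1:(0,4)->S->(1,4)
  grid max=2 at (1,4)

(0,3) (1,4)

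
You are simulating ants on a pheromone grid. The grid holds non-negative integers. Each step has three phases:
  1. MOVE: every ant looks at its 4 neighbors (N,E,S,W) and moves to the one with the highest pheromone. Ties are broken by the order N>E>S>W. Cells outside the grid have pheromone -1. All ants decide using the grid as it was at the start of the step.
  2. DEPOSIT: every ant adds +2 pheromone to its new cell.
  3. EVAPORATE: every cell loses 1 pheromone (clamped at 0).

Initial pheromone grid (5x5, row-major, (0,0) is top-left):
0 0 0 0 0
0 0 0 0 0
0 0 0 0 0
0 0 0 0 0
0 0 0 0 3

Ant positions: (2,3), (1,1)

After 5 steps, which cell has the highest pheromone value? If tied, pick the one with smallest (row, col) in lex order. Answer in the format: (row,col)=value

Answer: (0,2)=4

Derivation:
Step 1: ant0:(2,3)->N->(1,3) | ant1:(1,1)->N->(0,1)
  grid max=2 at (4,4)
Step 2: ant0:(1,3)->N->(0,3) | ant1:(0,1)->E->(0,2)
  grid max=1 at (0,2)
Step 3: ant0:(0,3)->W->(0,2) | ant1:(0,2)->E->(0,3)
  grid max=2 at (0,2)
Step 4: ant0:(0,2)->E->(0,3) | ant1:(0,3)->W->(0,2)
  grid max=3 at (0,2)
Step 5: ant0:(0,3)->W->(0,2) | ant1:(0,2)->E->(0,3)
  grid max=4 at (0,2)
Final grid:
  0 0 4 4 0
  0 0 0 0 0
  0 0 0 0 0
  0 0 0 0 0
  0 0 0 0 0
Max pheromone 4 at (0,2)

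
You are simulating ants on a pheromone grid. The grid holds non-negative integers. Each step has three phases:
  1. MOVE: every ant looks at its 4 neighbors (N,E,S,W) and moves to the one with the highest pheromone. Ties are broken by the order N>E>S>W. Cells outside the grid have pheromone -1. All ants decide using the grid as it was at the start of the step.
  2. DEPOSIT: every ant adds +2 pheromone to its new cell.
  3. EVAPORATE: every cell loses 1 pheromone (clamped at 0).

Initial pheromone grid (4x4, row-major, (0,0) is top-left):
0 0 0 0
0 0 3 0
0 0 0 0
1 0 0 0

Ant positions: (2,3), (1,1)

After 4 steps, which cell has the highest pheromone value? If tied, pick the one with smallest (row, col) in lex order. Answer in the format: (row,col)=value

Step 1: ant0:(2,3)->N->(1,3) | ant1:(1,1)->E->(1,2)
  grid max=4 at (1,2)
Step 2: ant0:(1,3)->W->(1,2) | ant1:(1,2)->E->(1,3)
  grid max=5 at (1,2)
Step 3: ant0:(1,2)->E->(1,3) | ant1:(1,3)->W->(1,2)
  grid max=6 at (1,2)
Step 4: ant0:(1,3)->W->(1,2) | ant1:(1,2)->E->(1,3)
  grid max=7 at (1,2)
Final grid:
  0 0 0 0
  0 0 7 4
  0 0 0 0
  0 0 0 0
Max pheromone 7 at (1,2)

Answer: (1,2)=7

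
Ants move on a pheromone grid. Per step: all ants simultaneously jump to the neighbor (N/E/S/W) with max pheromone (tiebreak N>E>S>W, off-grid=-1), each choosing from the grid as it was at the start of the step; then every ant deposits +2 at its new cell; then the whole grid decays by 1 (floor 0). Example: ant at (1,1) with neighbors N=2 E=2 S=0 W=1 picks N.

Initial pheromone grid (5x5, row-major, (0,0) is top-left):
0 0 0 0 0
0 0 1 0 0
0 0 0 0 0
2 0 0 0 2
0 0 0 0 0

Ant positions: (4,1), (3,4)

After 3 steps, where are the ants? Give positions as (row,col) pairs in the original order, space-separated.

Step 1: ant0:(4,1)->N->(3,1) | ant1:(3,4)->N->(2,4)
  grid max=1 at (2,4)
Step 2: ant0:(3,1)->W->(3,0) | ant1:(2,4)->S->(3,4)
  grid max=2 at (3,0)
Step 3: ant0:(3,0)->N->(2,0) | ant1:(3,4)->N->(2,4)
  grid max=1 at (2,0)

(2,0) (2,4)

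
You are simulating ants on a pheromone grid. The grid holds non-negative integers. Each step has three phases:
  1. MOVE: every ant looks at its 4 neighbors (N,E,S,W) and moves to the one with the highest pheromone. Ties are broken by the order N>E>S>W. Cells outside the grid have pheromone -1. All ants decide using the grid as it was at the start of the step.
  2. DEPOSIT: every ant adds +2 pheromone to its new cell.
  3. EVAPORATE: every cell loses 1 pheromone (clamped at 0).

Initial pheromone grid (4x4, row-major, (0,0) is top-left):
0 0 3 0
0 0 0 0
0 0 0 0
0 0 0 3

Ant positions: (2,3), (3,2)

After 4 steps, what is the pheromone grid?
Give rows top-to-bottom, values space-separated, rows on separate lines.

After step 1: ants at (3,3),(3,3)
  0 0 2 0
  0 0 0 0
  0 0 0 0
  0 0 0 6
After step 2: ants at (2,3),(2,3)
  0 0 1 0
  0 0 0 0
  0 0 0 3
  0 0 0 5
After step 3: ants at (3,3),(3,3)
  0 0 0 0
  0 0 0 0
  0 0 0 2
  0 0 0 8
After step 4: ants at (2,3),(2,3)
  0 0 0 0
  0 0 0 0
  0 0 0 5
  0 0 0 7

0 0 0 0
0 0 0 0
0 0 0 5
0 0 0 7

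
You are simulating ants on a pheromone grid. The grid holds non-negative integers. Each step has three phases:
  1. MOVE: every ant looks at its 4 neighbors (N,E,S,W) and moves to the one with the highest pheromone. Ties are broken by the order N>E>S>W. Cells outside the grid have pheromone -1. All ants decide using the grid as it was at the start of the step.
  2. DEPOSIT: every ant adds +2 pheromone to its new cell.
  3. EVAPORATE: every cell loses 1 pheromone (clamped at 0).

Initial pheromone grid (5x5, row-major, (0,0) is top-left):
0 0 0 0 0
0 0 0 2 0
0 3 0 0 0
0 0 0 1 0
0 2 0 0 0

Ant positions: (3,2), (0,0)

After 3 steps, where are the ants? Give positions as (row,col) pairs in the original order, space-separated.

Step 1: ant0:(3,2)->E->(3,3) | ant1:(0,0)->E->(0,1)
  grid max=2 at (2,1)
Step 2: ant0:(3,3)->N->(2,3) | ant1:(0,1)->E->(0,2)
  grid max=1 at (0,2)
Step 3: ant0:(2,3)->S->(3,3) | ant1:(0,2)->E->(0,3)
  grid max=2 at (3,3)

(3,3) (0,3)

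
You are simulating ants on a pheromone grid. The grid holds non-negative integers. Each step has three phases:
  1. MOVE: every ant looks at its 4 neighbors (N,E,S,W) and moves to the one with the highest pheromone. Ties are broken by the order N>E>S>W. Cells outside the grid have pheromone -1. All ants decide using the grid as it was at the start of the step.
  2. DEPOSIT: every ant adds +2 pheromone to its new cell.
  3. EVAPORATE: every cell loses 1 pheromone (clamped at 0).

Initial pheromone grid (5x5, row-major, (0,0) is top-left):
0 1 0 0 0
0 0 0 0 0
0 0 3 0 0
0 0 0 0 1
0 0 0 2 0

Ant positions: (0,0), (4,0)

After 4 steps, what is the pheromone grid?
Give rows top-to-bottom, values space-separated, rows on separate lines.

After step 1: ants at (0,1),(3,0)
  0 2 0 0 0
  0 0 0 0 0
  0 0 2 0 0
  1 0 0 0 0
  0 0 0 1 0
After step 2: ants at (0,2),(2,0)
  0 1 1 0 0
  0 0 0 0 0
  1 0 1 0 0
  0 0 0 0 0
  0 0 0 0 0
After step 3: ants at (0,1),(1,0)
  0 2 0 0 0
  1 0 0 0 0
  0 0 0 0 0
  0 0 0 0 0
  0 0 0 0 0
After step 4: ants at (0,2),(0,0)
  1 1 1 0 0
  0 0 0 0 0
  0 0 0 0 0
  0 0 0 0 0
  0 0 0 0 0

1 1 1 0 0
0 0 0 0 0
0 0 0 0 0
0 0 0 0 0
0 0 0 0 0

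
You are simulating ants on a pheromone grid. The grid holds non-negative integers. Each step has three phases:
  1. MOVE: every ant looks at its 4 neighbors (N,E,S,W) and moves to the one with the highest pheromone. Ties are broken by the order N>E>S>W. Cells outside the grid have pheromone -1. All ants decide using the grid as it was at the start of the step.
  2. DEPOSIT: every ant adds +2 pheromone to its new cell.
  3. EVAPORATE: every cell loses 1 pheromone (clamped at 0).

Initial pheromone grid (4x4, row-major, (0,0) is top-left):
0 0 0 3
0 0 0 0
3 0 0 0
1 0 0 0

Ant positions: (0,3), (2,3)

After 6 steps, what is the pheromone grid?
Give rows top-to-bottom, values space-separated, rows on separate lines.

After step 1: ants at (1,3),(1,3)
  0 0 0 2
  0 0 0 3
  2 0 0 0
  0 0 0 0
After step 2: ants at (0,3),(0,3)
  0 0 0 5
  0 0 0 2
  1 0 0 0
  0 0 0 0
After step 3: ants at (1,3),(1,3)
  0 0 0 4
  0 0 0 5
  0 0 0 0
  0 0 0 0
After step 4: ants at (0,3),(0,3)
  0 0 0 7
  0 0 0 4
  0 0 0 0
  0 0 0 0
After step 5: ants at (1,3),(1,3)
  0 0 0 6
  0 0 0 7
  0 0 0 0
  0 0 0 0
After step 6: ants at (0,3),(0,3)
  0 0 0 9
  0 0 0 6
  0 0 0 0
  0 0 0 0

0 0 0 9
0 0 0 6
0 0 0 0
0 0 0 0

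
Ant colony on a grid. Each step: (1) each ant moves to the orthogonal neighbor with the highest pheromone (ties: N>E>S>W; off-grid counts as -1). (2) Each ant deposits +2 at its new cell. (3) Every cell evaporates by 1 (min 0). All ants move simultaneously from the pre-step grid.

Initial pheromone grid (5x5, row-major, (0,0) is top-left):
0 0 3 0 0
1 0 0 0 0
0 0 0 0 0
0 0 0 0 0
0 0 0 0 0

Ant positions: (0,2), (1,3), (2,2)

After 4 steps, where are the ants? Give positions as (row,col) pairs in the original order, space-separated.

Step 1: ant0:(0,2)->E->(0,3) | ant1:(1,3)->N->(0,3) | ant2:(2,2)->N->(1,2)
  grid max=3 at (0,3)
Step 2: ant0:(0,3)->W->(0,2) | ant1:(0,3)->W->(0,2) | ant2:(1,2)->N->(0,2)
  grid max=7 at (0,2)
Step 3: ant0:(0,2)->E->(0,3) | ant1:(0,2)->E->(0,3) | ant2:(0,2)->E->(0,3)
  grid max=7 at (0,3)
Step 4: ant0:(0,3)->W->(0,2) | ant1:(0,3)->W->(0,2) | ant2:(0,3)->W->(0,2)
  grid max=11 at (0,2)

(0,2) (0,2) (0,2)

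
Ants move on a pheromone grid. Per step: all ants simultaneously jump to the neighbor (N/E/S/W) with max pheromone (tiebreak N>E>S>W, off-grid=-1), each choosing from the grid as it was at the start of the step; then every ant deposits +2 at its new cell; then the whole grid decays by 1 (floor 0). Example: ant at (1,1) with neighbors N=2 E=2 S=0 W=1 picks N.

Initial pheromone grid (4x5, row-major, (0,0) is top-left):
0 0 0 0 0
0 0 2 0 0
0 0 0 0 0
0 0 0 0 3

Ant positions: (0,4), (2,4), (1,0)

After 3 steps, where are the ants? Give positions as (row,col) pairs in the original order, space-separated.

Step 1: ant0:(0,4)->S->(1,4) | ant1:(2,4)->S->(3,4) | ant2:(1,0)->N->(0,0)
  grid max=4 at (3,4)
Step 2: ant0:(1,4)->N->(0,4) | ant1:(3,4)->N->(2,4) | ant2:(0,0)->E->(0,1)
  grid max=3 at (3,4)
Step 3: ant0:(0,4)->S->(1,4) | ant1:(2,4)->S->(3,4) | ant2:(0,1)->E->(0,2)
  grid max=4 at (3,4)

(1,4) (3,4) (0,2)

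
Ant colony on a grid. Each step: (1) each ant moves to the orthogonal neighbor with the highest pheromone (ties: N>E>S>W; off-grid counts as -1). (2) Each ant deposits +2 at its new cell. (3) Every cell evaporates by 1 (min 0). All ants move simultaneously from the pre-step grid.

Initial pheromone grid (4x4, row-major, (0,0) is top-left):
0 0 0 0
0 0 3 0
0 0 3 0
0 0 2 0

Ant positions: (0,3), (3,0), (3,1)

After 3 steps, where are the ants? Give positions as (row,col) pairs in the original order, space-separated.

Step 1: ant0:(0,3)->S->(1,3) | ant1:(3,0)->N->(2,0) | ant2:(3,1)->E->(3,2)
  grid max=3 at (3,2)
Step 2: ant0:(1,3)->W->(1,2) | ant1:(2,0)->N->(1,0) | ant2:(3,2)->N->(2,2)
  grid max=3 at (1,2)
Step 3: ant0:(1,2)->S->(2,2) | ant1:(1,0)->N->(0,0) | ant2:(2,2)->N->(1,2)
  grid max=4 at (1,2)

(2,2) (0,0) (1,2)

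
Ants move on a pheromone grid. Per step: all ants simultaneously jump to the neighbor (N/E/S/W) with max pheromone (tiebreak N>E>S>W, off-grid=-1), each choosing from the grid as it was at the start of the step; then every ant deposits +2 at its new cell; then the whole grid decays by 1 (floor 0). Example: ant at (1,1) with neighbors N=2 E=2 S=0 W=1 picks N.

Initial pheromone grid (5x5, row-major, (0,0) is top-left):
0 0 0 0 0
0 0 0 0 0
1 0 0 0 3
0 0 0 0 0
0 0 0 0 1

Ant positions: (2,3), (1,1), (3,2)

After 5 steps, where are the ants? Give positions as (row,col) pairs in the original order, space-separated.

Step 1: ant0:(2,3)->E->(2,4) | ant1:(1,1)->N->(0,1) | ant2:(3,2)->N->(2,2)
  grid max=4 at (2,4)
Step 2: ant0:(2,4)->N->(1,4) | ant1:(0,1)->E->(0,2) | ant2:(2,2)->N->(1,2)
  grid max=3 at (2,4)
Step 3: ant0:(1,4)->S->(2,4) | ant1:(0,2)->S->(1,2) | ant2:(1,2)->N->(0,2)
  grid max=4 at (2,4)
Step 4: ant0:(2,4)->N->(1,4) | ant1:(1,2)->N->(0,2) | ant2:(0,2)->S->(1,2)
  grid max=3 at (0,2)
Step 5: ant0:(1,4)->S->(2,4) | ant1:(0,2)->S->(1,2) | ant2:(1,2)->N->(0,2)
  grid max=4 at (0,2)

(2,4) (1,2) (0,2)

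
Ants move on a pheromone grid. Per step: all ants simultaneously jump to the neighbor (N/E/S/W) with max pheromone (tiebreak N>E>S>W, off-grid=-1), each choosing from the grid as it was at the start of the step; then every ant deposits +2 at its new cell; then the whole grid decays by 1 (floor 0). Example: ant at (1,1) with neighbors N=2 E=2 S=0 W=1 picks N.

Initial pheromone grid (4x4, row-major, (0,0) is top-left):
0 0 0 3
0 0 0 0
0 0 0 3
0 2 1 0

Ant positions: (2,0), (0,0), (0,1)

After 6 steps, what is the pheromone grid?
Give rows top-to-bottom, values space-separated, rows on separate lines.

After step 1: ants at (1,0),(0,1),(0,2)
  0 1 1 2
  1 0 0 0
  0 0 0 2
  0 1 0 0
After step 2: ants at (0,0),(0,2),(0,3)
  1 0 2 3
  0 0 0 0
  0 0 0 1
  0 0 0 0
After step 3: ants at (0,1),(0,3),(0,2)
  0 1 3 4
  0 0 0 0
  0 0 0 0
  0 0 0 0
After step 4: ants at (0,2),(0,2),(0,3)
  0 0 6 5
  0 0 0 0
  0 0 0 0
  0 0 0 0
After step 5: ants at (0,3),(0,3),(0,2)
  0 0 7 8
  0 0 0 0
  0 0 0 0
  0 0 0 0
After step 6: ants at (0,2),(0,2),(0,3)
  0 0 10 9
  0 0 0 0
  0 0 0 0
  0 0 0 0

0 0 10 9
0 0 0 0
0 0 0 0
0 0 0 0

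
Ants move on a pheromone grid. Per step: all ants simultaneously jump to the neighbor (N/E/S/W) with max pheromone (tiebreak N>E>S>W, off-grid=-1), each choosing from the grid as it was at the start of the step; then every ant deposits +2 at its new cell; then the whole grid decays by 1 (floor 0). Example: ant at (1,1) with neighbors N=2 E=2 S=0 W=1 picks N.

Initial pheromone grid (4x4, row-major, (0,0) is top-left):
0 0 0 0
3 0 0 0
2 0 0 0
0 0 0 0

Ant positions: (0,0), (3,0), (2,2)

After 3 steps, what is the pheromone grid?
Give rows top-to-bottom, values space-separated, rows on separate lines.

After step 1: ants at (1,0),(2,0),(1,2)
  0 0 0 0
  4 0 1 0
  3 0 0 0
  0 0 0 0
After step 2: ants at (2,0),(1,0),(0,2)
  0 0 1 0
  5 0 0 0
  4 0 0 0
  0 0 0 0
After step 3: ants at (1,0),(2,0),(0,3)
  0 0 0 1
  6 0 0 0
  5 0 0 0
  0 0 0 0

0 0 0 1
6 0 0 0
5 0 0 0
0 0 0 0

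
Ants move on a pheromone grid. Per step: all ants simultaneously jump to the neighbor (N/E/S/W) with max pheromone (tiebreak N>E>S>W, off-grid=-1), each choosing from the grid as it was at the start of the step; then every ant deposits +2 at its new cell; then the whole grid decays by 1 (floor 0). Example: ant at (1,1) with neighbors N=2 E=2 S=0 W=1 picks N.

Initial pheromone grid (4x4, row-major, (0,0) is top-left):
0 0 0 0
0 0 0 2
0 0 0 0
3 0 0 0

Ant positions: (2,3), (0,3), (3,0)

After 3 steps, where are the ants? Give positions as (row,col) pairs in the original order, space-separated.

Step 1: ant0:(2,3)->N->(1,3) | ant1:(0,3)->S->(1,3) | ant2:(3,0)->N->(2,0)
  grid max=5 at (1,3)
Step 2: ant0:(1,3)->N->(0,3) | ant1:(1,3)->N->(0,3) | ant2:(2,0)->S->(3,0)
  grid max=4 at (1,3)
Step 3: ant0:(0,3)->S->(1,3) | ant1:(0,3)->S->(1,3) | ant2:(3,0)->N->(2,0)
  grid max=7 at (1,3)

(1,3) (1,3) (2,0)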